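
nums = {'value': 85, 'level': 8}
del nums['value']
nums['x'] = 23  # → {'level': 8, 'x': 23}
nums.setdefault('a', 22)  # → 22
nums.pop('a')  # 22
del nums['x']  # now {'level': 8}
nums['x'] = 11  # {'level': 8, 'x': 11}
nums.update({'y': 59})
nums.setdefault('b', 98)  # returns 98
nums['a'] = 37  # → {'level': 8, 'x': 11, 'y': 59, 'b': 98, 'a': 37}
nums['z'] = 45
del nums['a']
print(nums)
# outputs {'level': 8, 'x': 11, 'y': 59, 'b': 98, 'z': 45}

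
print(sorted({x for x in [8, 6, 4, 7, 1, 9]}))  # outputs [1, 4, 6, 7, 8, 9]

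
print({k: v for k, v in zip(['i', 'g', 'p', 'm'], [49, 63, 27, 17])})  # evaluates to {'i': 49, 'g': 63, 'p': 27, 'm': 17}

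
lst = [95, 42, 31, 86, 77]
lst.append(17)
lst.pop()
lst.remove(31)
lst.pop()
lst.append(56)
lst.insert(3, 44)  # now [95, 42, 86, 44, 56]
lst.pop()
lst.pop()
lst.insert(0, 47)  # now [47, 95, 42, 86]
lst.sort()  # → [42, 47, 86, 95]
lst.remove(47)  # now [42, 86, 95]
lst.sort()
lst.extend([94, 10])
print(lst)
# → [42, 86, 95, 94, 10]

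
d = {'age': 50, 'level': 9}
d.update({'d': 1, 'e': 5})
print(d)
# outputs {'age': 50, 'level': 9, 'd': 1, 'e': 5}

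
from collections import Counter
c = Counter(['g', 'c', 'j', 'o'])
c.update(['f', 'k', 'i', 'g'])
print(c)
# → Counter({'g': 2, 'c': 1, 'j': 1, 'o': 1, 'f': 1, 'k': 1, 'i': 1})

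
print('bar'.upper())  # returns BAR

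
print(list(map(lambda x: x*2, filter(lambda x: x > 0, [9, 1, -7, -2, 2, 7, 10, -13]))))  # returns [18, 2, 4, 14, 20]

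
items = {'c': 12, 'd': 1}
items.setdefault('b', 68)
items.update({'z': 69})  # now {'c': 12, 'd': 1, 'b': 68, 'z': 69}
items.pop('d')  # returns 1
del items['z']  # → {'c': 12, 'b': 68}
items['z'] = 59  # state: {'c': 12, 'b': 68, 'z': 59}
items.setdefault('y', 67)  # 67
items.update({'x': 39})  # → {'c': 12, 'b': 68, 'z': 59, 'y': 67, 'x': 39}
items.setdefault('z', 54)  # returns 59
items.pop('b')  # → 68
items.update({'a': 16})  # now {'c': 12, 'z': 59, 'y': 67, 'x': 39, 'a': 16}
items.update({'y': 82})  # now {'c': 12, 'z': 59, 'y': 82, 'x': 39, 'a': 16}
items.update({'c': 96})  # {'c': 96, 'z': 59, 'y': 82, 'x': 39, 'a': 16}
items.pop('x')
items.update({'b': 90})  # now {'c': 96, 'z': 59, 'y': 82, 'a': 16, 'b': 90}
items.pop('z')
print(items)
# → {'c': 96, 'y': 82, 'a': 16, 'b': 90}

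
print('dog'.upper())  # DOG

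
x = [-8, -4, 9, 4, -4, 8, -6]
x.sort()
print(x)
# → [-8, -6, -4, -4, 4, 8, 9]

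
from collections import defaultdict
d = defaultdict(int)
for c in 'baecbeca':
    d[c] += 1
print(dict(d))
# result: {'b': 2, 'a': 2, 'e': 2, 'c': 2}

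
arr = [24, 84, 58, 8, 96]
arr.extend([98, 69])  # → [24, 84, 58, 8, 96, 98, 69]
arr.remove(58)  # [24, 84, 8, 96, 98, 69]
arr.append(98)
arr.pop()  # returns 98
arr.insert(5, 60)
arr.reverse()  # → [69, 60, 98, 96, 8, 84, 24]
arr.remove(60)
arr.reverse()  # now [24, 84, 8, 96, 98, 69]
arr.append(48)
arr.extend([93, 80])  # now [24, 84, 8, 96, 98, 69, 48, 93, 80]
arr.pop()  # 80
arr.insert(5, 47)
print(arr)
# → [24, 84, 8, 96, 98, 47, 69, 48, 93]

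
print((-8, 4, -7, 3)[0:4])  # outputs (-8, 4, -7, 3)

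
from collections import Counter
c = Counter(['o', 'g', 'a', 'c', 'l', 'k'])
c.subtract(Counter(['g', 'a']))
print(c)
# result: Counter({'o': 1, 'c': 1, 'l': 1, 'k': 1, 'g': 0, 'a': 0})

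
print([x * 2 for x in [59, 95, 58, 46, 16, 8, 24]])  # [118, 190, 116, 92, 32, 16, 48]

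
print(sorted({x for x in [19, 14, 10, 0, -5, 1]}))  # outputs [-5, 0, 1, 10, 14, 19]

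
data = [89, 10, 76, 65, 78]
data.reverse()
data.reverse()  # [89, 10, 76, 65, 78]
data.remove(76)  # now [89, 10, 65, 78]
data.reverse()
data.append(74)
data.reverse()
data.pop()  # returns 78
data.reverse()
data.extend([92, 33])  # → [65, 10, 89, 74, 92, 33]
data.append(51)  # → [65, 10, 89, 74, 92, 33, 51]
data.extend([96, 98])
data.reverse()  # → [98, 96, 51, 33, 92, 74, 89, 10, 65]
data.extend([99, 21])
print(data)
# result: [98, 96, 51, 33, 92, 74, 89, 10, 65, 99, 21]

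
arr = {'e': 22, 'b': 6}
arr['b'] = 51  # {'e': 22, 'b': 51}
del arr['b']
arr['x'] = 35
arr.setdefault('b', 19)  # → 19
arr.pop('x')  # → 35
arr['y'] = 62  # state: {'e': 22, 'b': 19, 'y': 62}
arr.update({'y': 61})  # {'e': 22, 'b': 19, 'y': 61}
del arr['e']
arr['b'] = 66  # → {'b': 66, 'y': 61}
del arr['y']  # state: {'b': 66}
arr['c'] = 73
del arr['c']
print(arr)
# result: {'b': 66}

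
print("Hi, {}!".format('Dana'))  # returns Hi, Dana!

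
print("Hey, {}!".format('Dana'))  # Hey, Dana!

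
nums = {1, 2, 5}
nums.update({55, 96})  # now {1, 2, 5, 55, 96}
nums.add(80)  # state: {1, 2, 5, 55, 80, 96}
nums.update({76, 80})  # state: {1, 2, 5, 55, 76, 80, 96}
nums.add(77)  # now {1, 2, 5, 55, 76, 77, 80, 96}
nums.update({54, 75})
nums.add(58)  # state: {1, 2, 5, 54, 55, 58, 75, 76, 77, 80, 96}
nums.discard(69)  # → {1, 2, 5, 54, 55, 58, 75, 76, 77, 80, 96}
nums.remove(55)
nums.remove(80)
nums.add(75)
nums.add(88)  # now {1, 2, 5, 54, 58, 75, 76, 77, 88, 96}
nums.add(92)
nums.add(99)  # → {1, 2, 5, 54, 58, 75, 76, 77, 88, 92, 96, 99}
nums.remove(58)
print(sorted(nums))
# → [1, 2, 5, 54, 75, 76, 77, 88, 92, 96, 99]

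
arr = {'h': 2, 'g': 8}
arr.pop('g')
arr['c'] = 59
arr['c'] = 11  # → {'h': 2, 'c': 11}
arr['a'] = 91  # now {'h': 2, 'c': 11, 'a': 91}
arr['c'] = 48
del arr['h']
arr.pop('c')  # 48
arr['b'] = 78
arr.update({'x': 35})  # {'a': 91, 'b': 78, 'x': 35}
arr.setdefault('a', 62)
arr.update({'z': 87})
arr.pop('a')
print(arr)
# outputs {'b': 78, 'x': 35, 'z': 87}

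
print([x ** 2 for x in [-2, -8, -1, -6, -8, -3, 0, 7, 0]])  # [4, 64, 1, 36, 64, 9, 0, 49, 0]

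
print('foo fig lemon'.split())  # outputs ['foo', 'fig', 'lemon']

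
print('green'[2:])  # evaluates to een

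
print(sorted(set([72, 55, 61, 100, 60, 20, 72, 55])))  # [20, 55, 60, 61, 72, 100]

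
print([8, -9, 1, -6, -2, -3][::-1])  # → [-3, -2, -6, 1, -9, 8]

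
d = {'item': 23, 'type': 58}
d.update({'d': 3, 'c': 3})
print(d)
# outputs {'item': 23, 'type': 58, 'd': 3, 'c': 3}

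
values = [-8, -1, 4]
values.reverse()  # [4, -1, -8]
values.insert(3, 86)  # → [4, -1, -8, 86]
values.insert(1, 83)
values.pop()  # 86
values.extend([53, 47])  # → [4, 83, -1, -8, 53, 47]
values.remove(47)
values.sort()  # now [-8, -1, 4, 53, 83]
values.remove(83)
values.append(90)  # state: [-8, -1, 4, 53, 90]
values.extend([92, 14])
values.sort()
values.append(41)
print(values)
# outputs [-8, -1, 4, 14, 53, 90, 92, 41]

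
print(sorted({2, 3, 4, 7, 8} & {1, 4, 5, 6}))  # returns [4]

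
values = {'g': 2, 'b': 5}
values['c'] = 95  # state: {'g': 2, 'b': 5, 'c': 95}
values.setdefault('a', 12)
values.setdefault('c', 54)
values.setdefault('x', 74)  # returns 74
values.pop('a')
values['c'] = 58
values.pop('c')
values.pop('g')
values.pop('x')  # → 74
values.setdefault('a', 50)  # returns 50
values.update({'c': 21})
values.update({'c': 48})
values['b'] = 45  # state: {'b': 45, 'a': 50, 'c': 48}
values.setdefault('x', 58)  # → 58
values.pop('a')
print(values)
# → {'b': 45, 'c': 48, 'x': 58}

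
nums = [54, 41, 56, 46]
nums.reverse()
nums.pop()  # 54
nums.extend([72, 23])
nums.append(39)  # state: [46, 56, 41, 72, 23, 39]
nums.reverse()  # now [39, 23, 72, 41, 56, 46]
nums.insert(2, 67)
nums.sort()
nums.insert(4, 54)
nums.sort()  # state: [23, 39, 41, 46, 54, 56, 67, 72]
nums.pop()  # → 72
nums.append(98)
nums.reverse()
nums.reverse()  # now [23, 39, 41, 46, 54, 56, 67, 98]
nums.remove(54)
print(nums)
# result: [23, 39, 41, 46, 56, 67, 98]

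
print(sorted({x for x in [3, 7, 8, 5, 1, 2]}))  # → [1, 2, 3, 5, 7, 8]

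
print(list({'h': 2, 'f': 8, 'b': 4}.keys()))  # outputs ['h', 'f', 'b']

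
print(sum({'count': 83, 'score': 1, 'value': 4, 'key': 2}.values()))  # 90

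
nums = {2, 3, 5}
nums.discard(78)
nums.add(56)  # {2, 3, 5, 56}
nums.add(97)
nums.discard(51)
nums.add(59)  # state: {2, 3, 5, 56, 59, 97}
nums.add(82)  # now {2, 3, 5, 56, 59, 82, 97}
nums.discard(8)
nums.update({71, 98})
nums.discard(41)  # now {2, 3, 5, 56, 59, 71, 82, 97, 98}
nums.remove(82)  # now {2, 3, 5, 56, 59, 71, 97, 98}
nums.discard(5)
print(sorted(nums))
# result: [2, 3, 56, 59, 71, 97, 98]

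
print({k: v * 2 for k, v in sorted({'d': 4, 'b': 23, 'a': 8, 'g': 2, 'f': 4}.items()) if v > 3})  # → {'a': 16, 'b': 46, 'd': 8, 'f': 8}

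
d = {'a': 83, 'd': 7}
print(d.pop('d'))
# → 7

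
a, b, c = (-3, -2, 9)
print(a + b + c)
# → 4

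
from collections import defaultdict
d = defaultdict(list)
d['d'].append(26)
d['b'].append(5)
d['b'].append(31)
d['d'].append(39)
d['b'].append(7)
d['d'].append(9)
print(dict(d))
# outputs {'d': [26, 39, 9], 'b': [5, 31, 7]}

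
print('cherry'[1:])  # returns herry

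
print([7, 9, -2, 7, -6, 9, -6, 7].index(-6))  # 4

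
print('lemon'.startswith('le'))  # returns True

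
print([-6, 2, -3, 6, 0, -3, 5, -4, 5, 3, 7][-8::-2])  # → [6, 2]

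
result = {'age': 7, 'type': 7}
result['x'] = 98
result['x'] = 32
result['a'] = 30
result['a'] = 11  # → {'age': 7, 'type': 7, 'x': 32, 'a': 11}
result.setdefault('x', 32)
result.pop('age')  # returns 7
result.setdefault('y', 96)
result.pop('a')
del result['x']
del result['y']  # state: {'type': 7}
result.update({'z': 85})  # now {'type': 7, 'z': 85}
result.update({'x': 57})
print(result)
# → {'type': 7, 'z': 85, 'x': 57}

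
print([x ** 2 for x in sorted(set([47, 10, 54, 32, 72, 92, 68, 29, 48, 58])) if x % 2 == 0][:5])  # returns [100, 1024, 2304, 2916, 3364]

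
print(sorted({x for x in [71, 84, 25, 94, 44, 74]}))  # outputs [25, 44, 71, 74, 84, 94]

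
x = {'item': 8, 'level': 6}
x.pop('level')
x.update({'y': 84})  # {'item': 8, 'y': 84}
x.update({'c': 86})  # {'item': 8, 'y': 84, 'c': 86}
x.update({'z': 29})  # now {'item': 8, 'y': 84, 'c': 86, 'z': 29}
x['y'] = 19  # {'item': 8, 'y': 19, 'c': 86, 'z': 29}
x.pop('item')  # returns 8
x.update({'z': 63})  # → {'y': 19, 'c': 86, 'z': 63}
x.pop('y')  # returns 19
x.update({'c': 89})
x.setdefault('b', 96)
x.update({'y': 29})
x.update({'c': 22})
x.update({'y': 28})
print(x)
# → {'c': 22, 'z': 63, 'b': 96, 'y': 28}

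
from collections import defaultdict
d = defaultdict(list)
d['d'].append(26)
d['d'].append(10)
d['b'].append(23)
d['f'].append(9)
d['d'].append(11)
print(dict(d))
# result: {'d': [26, 10, 11], 'b': [23], 'f': [9]}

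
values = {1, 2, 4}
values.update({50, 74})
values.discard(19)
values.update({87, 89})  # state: {1, 2, 4, 50, 74, 87, 89}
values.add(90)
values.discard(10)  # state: {1, 2, 4, 50, 74, 87, 89, 90}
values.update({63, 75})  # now {1, 2, 4, 50, 63, 74, 75, 87, 89, 90}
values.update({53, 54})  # {1, 2, 4, 50, 53, 54, 63, 74, 75, 87, 89, 90}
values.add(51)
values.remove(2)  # {1, 4, 50, 51, 53, 54, 63, 74, 75, 87, 89, 90}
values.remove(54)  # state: {1, 4, 50, 51, 53, 63, 74, 75, 87, 89, 90}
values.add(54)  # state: {1, 4, 50, 51, 53, 54, 63, 74, 75, 87, 89, 90}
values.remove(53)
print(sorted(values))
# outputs [1, 4, 50, 51, 54, 63, 74, 75, 87, 89, 90]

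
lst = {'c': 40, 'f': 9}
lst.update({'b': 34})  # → {'c': 40, 'f': 9, 'b': 34}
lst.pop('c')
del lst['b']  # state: {'f': 9}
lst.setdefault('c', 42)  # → 42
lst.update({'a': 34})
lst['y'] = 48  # {'f': 9, 'c': 42, 'a': 34, 'y': 48}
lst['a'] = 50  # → {'f': 9, 'c': 42, 'a': 50, 'y': 48}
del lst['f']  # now {'c': 42, 'a': 50, 'y': 48}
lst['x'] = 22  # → {'c': 42, 'a': 50, 'y': 48, 'x': 22}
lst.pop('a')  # 50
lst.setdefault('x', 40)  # 22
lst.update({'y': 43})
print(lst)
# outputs {'c': 42, 'y': 43, 'x': 22}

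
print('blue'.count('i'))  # 0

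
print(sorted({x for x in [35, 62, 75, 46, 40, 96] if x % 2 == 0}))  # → [40, 46, 62, 96]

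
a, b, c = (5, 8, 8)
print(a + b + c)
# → 21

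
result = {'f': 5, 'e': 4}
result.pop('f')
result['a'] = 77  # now {'e': 4, 'a': 77}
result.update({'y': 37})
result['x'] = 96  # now {'e': 4, 'a': 77, 'y': 37, 'x': 96}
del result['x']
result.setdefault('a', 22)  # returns 77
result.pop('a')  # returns 77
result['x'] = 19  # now {'e': 4, 'y': 37, 'x': 19}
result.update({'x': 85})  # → {'e': 4, 'y': 37, 'x': 85}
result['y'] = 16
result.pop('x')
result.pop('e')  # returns 4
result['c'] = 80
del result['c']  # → {'y': 16}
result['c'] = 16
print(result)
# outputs {'y': 16, 'c': 16}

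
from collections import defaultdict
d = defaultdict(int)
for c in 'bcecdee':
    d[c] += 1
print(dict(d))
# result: {'b': 1, 'c': 2, 'e': 3, 'd': 1}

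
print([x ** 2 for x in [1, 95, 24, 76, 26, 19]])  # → [1, 9025, 576, 5776, 676, 361]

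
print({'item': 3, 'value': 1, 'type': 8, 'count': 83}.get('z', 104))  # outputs 104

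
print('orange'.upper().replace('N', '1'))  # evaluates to ORA1GE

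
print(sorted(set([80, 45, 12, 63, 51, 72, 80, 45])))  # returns [12, 45, 51, 63, 72, 80]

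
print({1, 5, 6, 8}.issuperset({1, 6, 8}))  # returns True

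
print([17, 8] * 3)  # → [17, 8, 17, 8, 17, 8]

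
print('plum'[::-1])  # mulp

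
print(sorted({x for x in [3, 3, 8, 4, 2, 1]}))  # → [1, 2, 3, 4, 8]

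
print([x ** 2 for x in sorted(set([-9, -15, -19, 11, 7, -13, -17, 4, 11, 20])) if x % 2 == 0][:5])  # [16, 400]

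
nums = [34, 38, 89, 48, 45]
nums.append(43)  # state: [34, 38, 89, 48, 45, 43]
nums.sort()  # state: [34, 38, 43, 45, 48, 89]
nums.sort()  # [34, 38, 43, 45, 48, 89]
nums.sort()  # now [34, 38, 43, 45, 48, 89]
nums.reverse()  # [89, 48, 45, 43, 38, 34]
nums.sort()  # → [34, 38, 43, 45, 48, 89]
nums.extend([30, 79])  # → [34, 38, 43, 45, 48, 89, 30, 79]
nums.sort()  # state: [30, 34, 38, 43, 45, 48, 79, 89]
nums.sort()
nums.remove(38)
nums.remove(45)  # [30, 34, 43, 48, 79, 89]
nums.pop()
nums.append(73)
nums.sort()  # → [30, 34, 43, 48, 73, 79]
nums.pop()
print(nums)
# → [30, 34, 43, 48, 73]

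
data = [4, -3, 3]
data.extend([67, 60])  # [4, -3, 3, 67, 60]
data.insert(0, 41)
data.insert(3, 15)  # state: [41, 4, -3, 15, 3, 67, 60]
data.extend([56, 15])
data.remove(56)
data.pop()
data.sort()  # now [-3, 3, 4, 15, 41, 60, 67]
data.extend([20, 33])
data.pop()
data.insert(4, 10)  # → [-3, 3, 4, 15, 10, 41, 60, 67, 20]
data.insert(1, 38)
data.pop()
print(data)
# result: [-3, 38, 3, 4, 15, 10, 41, 60, 67]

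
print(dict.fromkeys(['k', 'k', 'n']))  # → {'k': None, 'n': None}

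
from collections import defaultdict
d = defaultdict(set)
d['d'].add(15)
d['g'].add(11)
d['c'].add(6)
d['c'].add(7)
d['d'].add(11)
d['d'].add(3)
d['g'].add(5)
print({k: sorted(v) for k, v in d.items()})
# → {'d': [3, 11, 15], 'g': [5, 11], 'c': [6, 7]}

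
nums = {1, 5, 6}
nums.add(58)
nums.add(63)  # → {1, 5, 6, 58, 63}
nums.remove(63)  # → {1, 5, 6, 58}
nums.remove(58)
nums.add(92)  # {1, 5, 6, 92}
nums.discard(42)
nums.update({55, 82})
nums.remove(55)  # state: {1, 5, 6, 82, 92}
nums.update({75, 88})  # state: {1, 5, 6, 75, 82, 88, 92}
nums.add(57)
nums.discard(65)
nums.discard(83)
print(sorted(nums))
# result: [1, 5, 6, 57, 75, 82, 88, 92]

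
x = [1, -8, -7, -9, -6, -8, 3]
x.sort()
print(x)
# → [-9, -8, -8, -7, -6, 1, 3]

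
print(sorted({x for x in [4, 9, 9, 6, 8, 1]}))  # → [1, 4, 6, 8, 9]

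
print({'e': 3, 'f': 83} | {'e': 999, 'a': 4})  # {'e': 999, 'f': 83, 'a': 4}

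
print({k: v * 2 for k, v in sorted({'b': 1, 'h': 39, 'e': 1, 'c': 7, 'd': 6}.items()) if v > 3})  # {'c': 14, 'd': 12, 'h': 78}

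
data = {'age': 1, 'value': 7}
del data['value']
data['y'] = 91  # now {'age': 1, 'y': 91}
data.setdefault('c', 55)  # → 55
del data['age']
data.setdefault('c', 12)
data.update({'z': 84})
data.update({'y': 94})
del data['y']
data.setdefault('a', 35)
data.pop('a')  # 35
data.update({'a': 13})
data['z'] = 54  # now {'c': 55, 'z': 54, 'a': 13}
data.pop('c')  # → 55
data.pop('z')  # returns 54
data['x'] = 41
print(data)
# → {'a': 13, 'x': 41}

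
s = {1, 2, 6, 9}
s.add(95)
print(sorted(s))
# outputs [1, 2, 6, 9, 95]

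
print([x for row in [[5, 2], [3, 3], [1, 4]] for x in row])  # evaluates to [5, 2, 3, 3, 1, 4]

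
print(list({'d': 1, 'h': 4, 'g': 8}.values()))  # [1, 4, 8]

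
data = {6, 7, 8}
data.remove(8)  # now {6, 7}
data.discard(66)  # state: {6, 7}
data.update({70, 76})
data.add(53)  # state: {6, 7, 53, 70, 76}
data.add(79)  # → {6, 7, 53, 70, 76, 79}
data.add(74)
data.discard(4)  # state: {6, 7, 53, 70, 74, 76, 79}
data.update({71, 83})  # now {6, 7, 53, 70, 71, 74, 76, 79, 83}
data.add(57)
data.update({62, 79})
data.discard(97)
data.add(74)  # {6, 7, 53, 57, 62, 70, 71, 74, 76, 79, 83}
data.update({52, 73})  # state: {6, 7, 52, 53, 57, 62, 70, 71, 73, 74, 76, 79, 83}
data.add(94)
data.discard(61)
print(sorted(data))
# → [6, 7, 52, 53, 57, 62, 70, 71, 73, 74, 76, 79, 83, 94]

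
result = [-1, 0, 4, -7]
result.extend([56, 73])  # [-1, 0, 4, -7, 56, 73]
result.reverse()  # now [73, 56, -7, 4, 0, -1]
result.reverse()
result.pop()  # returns 73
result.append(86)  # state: [-1, 0, 4, -7, 56, 86]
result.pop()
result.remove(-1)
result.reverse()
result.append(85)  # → [56, -7, 4, 0, 85]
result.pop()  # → 85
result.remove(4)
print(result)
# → [56, -7, 0]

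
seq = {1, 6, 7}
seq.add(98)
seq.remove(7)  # {1, 6, 98}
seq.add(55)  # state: {1, 6, 55, 98}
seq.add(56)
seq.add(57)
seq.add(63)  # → {1, 6, 55, 56, 57, 63, 98}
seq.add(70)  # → {1, 6, 55, 56, 57, 63, 70, 98}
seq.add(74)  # {1, 6, 55, 56, 57, 63, 70, 74, 98}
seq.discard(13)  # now {1, 6, 55, 56, 57, 63, 70, 74, 98}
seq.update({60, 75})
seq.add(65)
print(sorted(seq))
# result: [1, 6, 55, 56, 57, 60, 63, 65, 70, 74, 75, 98]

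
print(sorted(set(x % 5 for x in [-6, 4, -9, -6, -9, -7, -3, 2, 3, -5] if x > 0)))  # [2, 3, 4]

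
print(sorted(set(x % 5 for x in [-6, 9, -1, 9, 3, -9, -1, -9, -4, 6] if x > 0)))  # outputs [1, 3, 4]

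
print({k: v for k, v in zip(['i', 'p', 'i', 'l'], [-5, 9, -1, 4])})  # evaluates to {'i': -1, 'p': 9, 'l': 4}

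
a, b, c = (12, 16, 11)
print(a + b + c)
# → 39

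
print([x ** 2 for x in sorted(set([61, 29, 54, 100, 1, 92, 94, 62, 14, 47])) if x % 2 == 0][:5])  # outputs [196, 2916, 3844, 8464, 8836]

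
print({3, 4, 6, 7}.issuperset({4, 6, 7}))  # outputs True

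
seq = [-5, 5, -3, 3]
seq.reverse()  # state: [3, -3, 5, -5]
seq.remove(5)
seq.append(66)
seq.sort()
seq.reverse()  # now [66, 3, -3, -5]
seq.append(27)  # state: [66, 3, -3, -5, 27]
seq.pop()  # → 27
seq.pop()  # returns -5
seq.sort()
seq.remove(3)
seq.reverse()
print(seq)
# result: [66, -3]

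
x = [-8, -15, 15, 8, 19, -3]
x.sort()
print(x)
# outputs [-15, -8, -3, 8, 15, 19]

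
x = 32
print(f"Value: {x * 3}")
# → Value: 96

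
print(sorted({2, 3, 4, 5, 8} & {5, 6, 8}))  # [5, 8]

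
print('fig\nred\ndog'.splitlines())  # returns ['fig', 'red', 'dog']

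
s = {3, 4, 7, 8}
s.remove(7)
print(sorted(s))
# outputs [3, 4, 8]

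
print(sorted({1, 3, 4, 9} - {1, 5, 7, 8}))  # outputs [3, 4, 9]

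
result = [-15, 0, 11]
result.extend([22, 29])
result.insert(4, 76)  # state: [-15, 0, 11, 22, 76, 29]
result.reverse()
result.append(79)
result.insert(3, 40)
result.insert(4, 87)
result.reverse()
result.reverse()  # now [29, 76, 22, 40, 87, 11, 0, -15, 79]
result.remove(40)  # [29, 76, 22, 87, 11, 0, -15, 79]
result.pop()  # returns 79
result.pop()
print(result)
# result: [29, 76, 22, 87, 11, 0]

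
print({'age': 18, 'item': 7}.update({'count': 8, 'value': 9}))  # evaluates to None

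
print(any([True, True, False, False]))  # True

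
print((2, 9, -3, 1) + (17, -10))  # (2, 9, -3, 1, 17, -10)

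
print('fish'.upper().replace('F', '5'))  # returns 5ISH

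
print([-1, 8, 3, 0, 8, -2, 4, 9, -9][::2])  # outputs [-1, 3, 8, 4, -9]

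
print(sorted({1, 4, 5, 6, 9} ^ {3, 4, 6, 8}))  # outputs [1, 3, 5, 8, 9]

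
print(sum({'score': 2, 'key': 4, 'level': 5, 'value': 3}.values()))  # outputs 14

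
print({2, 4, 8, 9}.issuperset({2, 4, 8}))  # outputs True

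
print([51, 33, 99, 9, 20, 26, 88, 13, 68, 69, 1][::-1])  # [1, 69, 68, 13, 88, 26, 20, 9, 99, 33, 51]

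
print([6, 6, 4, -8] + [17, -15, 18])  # [6, 6, 4, -8, 17, -15, 18]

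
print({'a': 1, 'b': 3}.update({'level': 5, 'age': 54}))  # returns None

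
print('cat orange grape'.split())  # ['cat', 'orange', 'grape']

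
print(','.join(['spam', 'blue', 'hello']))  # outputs spam,blue,hello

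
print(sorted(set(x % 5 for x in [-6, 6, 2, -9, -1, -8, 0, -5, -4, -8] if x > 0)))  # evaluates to [1, 2]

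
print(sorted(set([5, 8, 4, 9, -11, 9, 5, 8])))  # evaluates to [-11, 4, 5, 8, 9]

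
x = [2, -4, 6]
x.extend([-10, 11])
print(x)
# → [2, -4, 6, -10, 11]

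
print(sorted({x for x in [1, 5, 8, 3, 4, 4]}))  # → [1, 3, 4, 5, 8]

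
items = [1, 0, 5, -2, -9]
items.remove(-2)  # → [1, 0, 5, -9]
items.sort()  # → [-9, 0, 1, 5]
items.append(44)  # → [-9, 0, 1, 5, 44]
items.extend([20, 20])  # [-9, 0, 1, 5, 44, 20, 20]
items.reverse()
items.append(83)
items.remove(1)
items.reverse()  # [83, -9, 0, 5, 44, 20, 20]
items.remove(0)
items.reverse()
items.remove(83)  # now [20, 20, 44, 5, -9]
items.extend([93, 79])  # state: [20, 20, 44, 5, -9, 93, 79]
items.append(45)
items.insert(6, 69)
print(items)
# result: [20, 20, 44, 5, -9, 93, 69, 79, 45]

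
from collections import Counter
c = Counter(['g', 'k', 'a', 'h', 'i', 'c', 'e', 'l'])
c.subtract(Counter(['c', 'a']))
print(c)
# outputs Counter({'g': 1, 'k': 1, 'h': 1, 'i': 1, 'e': 1, 'l': 1, 'a': 0, 'c': 0})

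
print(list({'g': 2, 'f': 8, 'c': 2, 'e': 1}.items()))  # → [('g', 2), ('f', 8), ('c', 2), ('e', 1)]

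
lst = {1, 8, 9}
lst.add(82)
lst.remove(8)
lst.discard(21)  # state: {1, 9, 82}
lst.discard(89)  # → {1, 9, 82}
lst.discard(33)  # {1, 9, 82}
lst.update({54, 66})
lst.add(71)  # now {1, 9, 54, 66, 71, 82}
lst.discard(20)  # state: {1, 9, 54, 66, 71, 82}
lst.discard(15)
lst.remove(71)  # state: {1, 9, 54, 66, 82}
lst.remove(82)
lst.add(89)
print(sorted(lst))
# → [1, 9, 54, 66, 89]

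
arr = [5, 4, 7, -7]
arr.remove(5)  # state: [4, 7, -7]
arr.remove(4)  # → [7, -7]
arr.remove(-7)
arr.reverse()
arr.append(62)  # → [7, 62]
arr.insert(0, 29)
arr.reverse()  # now [62, 7, 29]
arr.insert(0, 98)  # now [98, 62, 7, 29]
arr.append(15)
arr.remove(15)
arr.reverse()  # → [29, 7, 62, 98]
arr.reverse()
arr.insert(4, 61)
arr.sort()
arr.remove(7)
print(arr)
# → [29, 61, 62, 98]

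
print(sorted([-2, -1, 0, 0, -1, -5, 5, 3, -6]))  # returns [-6, -5, -2, -1, -1, 0, 0, 3, 5]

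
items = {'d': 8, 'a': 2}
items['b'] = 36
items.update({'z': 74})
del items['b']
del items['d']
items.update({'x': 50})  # {'a': 2, 'z': 74, 'x': 50}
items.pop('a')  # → 2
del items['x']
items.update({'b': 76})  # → {'z': 74, 'b': 76}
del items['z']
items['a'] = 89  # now {'b': 76, 'a': 89}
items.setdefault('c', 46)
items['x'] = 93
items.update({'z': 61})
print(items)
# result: {'b': 76, 'a': 89, 'c': 46, 'x': 93, 'z': 61}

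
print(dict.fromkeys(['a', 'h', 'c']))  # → {'a': None, 'h': None, 'c': None}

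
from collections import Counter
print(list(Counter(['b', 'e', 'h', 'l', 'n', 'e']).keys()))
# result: ['b', 'e', 'h', 'l', 'n']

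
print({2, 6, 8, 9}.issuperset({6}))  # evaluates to True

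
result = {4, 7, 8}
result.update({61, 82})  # {4, 7, 8, 61, 82}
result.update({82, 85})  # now {4, 7, 8, 61, 82, 85}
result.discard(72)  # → {4, 7, 8, 61, 82, 85}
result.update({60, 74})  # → {4, 7, 8, 60, 61, 74, 82, 85}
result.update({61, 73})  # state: {4, 7, 8, 60, 61, 73, 74, 82, 85}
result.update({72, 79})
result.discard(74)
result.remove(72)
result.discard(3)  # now {4, 7, 8, 60, 61, 73, 79, 82, 85}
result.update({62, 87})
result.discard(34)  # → {4, 7, 8, 60, 61, 62, 73, 79, 82, 85, 87}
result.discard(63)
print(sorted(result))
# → [4, 7, 8, 60, 61, 62, 73, 79, 82, 85, 87]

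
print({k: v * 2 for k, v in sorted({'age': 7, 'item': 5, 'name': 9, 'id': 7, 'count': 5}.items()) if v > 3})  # {'age': 14, 'count': 10, 'id': 14, 'item': 10, 'name': 18}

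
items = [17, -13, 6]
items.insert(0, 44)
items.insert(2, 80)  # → [44, 17, 80, -13, 6]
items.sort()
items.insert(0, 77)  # [77, -13, 6, 17, 44, 80]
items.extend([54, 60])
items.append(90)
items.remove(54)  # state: [77, -13, 6, 17, 44, 80, 60, 90]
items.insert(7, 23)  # [77, -13, 6, 17, 44, 80, 60, 23, 90]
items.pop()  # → 90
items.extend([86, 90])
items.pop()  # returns 90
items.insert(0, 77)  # [77, 77, -13, 6, 17, 44, 80, 60, 23, 86]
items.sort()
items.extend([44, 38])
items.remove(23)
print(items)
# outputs [-13, 6, 17, 44, 60, 77, 77, 80, 86, 44, 38]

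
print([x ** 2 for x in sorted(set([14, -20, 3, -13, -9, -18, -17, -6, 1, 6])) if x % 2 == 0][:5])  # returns [400, 324, 36, 36, 196]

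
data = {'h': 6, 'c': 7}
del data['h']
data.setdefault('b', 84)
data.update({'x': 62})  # {'c': 7, 'b': 84, 'x': 62}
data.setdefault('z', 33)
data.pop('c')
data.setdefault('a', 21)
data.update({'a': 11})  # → {'b': 84, 'x': 62, 'z': 33, 'a': 11}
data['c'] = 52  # {'b': 84, 'x': 62, 'z': 33, 'a': 11, 'c': 52}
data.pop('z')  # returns 33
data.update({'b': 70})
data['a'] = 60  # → {'b': 70, 'x': 62, 'a': 60, 'c': 52}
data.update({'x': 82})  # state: {'b': 70, 'x': 82, 'a': 60, 'c': 52}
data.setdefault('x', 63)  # 82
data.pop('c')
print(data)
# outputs {'b': 70, 'x': 82, 'a': 60}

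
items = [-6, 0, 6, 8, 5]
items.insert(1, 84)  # [-6, 84, 0, 6, 8, 5]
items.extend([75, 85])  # [-6, 84, 0, 6, 8, 5, 75, 85]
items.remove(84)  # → [-6, 0, 6, 8, 5, 75, 85]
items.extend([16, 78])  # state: [-6, 0, 6, 8, 5, 75, 85, 16, 78]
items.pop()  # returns 78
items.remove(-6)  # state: [0, 6, 8, 5, 75, 85, 16]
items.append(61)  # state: [0, 6, 8, 5, 75, 85, 16, 61]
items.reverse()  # [61, 16, 85, 75, 5, 8, 6, 0]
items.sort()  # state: [0, 5, 6, 8, 16, 61, 75, 85]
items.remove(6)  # [0, 5, 8, 16, 61, 75, 85]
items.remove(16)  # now [0, 5, 8, 61, 75, 85]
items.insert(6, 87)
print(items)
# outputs [0, 5, 8, 61, 75, 85, 87]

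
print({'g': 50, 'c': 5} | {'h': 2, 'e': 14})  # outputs {'g': 50, 'c': 5, 'h': 2, 'e': 14}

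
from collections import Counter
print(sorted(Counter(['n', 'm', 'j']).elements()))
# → ['j', 'm', 'n']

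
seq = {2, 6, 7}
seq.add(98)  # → {2, 6, 7, 98}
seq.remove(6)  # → {2, 7, 98}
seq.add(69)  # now {2, 7, 69, 98}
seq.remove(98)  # {2, 7, 69}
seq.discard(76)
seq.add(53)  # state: {2, 7, 53, 69}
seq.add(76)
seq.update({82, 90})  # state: {2, 7, 53, 69, 76, 82, 90}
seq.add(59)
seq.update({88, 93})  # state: {2, 7, 53, 59, 69, 76, 82, 88, 90, 93}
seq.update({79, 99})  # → {2, 7, 53, 59, 69, 76, 79, 82, 88, 90, 93, 99}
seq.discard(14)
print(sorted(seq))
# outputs [2, 7, 53, 59, 69, 76, 79, 82, 88, 90, 93, 99]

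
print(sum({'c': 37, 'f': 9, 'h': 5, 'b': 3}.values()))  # 54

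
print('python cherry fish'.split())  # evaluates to ['python', 'cherry', 'fish']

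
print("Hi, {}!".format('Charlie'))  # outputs Hi, Charlie!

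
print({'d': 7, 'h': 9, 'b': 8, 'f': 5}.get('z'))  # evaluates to None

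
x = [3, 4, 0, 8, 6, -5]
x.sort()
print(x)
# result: [-5, 0, 3, 4, 6, 8]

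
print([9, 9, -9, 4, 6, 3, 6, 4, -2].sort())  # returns None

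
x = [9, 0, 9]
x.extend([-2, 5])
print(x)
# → [9, 0, 9, -2, 5]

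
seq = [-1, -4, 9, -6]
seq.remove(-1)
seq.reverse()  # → [-6, 9, -4]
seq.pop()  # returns -4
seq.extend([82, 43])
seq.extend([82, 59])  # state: [-6, 9, 82, 43, 82, 59]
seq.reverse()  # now [59, 82, 43, 82, 9, -6]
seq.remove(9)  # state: [59, 82, 43, 82, -6]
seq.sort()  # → [-6, 43, 59, 82, 82]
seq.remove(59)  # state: [-6, 43, 82, 82]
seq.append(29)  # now [-6, 43, 82, 82, 29]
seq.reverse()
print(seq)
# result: [29, 82, 82, 43, -6]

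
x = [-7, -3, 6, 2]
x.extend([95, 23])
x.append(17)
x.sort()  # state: [-7, -3, 2, 6, 17, 23, 95]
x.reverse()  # [95, 23, 17, 6, 2, -3, -7]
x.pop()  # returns -7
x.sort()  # [-3, 2, 6, 17, 23, 95]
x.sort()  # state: [-3, 2, 6, 17, 23, 95]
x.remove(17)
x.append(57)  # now [-3, 2, 6, 23, 95, 57]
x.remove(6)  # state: [-3, 2, 23, 95, 57]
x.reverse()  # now [57, 95, 23, 2, -3]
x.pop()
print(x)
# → [57, 95, 23, 2]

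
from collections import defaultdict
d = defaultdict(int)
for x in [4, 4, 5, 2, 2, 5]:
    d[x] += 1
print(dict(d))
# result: {4: 2, 5: 2, 2: 2}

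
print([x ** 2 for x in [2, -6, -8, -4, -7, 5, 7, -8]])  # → [4, 36, 64, 16, 49, 25, 49, 64]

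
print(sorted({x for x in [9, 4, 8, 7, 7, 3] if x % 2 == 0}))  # [4, 8]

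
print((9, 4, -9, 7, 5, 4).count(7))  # 1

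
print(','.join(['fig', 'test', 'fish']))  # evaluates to fig,test,fish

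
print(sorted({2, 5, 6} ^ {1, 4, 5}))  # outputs [1, 2, 4, 6]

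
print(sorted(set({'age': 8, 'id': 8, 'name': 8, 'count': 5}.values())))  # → [5, 8]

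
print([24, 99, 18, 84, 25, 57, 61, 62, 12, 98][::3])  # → [24, 84, 61, 98]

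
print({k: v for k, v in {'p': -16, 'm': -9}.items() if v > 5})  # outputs {}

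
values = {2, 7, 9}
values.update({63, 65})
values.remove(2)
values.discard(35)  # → {7, 9, 63, 65}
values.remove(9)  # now {7, 63, 65}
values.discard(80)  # {7, 63, 65}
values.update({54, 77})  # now {7, 54, 63, 65, 77}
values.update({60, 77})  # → {7, 54, 60, 63, 65, 77}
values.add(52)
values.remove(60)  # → {7, 52, 54, 63, 65, 77}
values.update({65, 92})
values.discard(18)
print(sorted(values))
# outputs [7, 52, 54, 63, 65, 77, 92]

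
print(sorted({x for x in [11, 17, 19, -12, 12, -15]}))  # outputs [-15, -12, 11, 12, 17, 19]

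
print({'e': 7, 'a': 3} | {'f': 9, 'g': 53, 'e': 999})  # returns {'e': 999, 'a': 3, 'f': 9, 'g': 53}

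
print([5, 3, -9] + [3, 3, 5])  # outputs [5, 3, -9, 3, 3, 5]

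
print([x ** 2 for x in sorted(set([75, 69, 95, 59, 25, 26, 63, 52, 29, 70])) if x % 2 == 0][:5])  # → [676, 2704, 4900]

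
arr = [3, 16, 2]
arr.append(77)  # [3, 16, 2, 77]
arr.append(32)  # [3, 16, 2, 77, 32]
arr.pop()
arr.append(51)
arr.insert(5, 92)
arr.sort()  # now [2, 3, 16, 51, 77, 92]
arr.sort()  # [2, 3, 16, 51, 77, 92]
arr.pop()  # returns 92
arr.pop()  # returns 77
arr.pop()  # 51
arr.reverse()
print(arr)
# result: [16, 3, 2]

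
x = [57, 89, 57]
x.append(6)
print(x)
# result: [57, 89, 57, 6]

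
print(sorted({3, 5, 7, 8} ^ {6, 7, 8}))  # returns [3, 5, 6]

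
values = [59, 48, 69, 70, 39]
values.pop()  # 39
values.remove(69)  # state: [59, 48, 70]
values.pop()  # 70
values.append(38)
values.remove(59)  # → [48, 38]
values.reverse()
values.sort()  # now [38, 48]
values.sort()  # [38, 48]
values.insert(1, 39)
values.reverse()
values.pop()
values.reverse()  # [39, 48]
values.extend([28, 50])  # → [39, 48, 28, 50]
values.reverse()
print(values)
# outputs [50, 28, 48, 39]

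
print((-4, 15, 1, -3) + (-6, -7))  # (-4, 15, 1, -3, -6, -7)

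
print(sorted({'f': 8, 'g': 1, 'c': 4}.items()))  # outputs [('c', 4), ('f', 8), ('g', 1)]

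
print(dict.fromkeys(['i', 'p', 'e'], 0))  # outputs {'i': 0, 'p': 0, 'e': 0}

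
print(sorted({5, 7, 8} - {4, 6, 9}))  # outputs [5, 7, 8]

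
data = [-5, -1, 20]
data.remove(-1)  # [-5, 20]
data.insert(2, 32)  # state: [-5, 20, 32]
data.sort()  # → [-5, 20, 32]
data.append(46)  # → [-5, 20, 32, 46]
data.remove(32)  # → [-5, 20, 46]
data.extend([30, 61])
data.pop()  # 61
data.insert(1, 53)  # [-5, 53, 20, 46, 30]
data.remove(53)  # [-5, 20, 46, 30]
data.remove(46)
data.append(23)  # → [-5, 20, 30, 23]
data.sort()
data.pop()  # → 30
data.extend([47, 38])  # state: [-5, 20, 23, 47, 38]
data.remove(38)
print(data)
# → [-5, 20, 23, 47]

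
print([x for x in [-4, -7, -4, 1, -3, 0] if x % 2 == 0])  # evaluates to [-4, -4, 0]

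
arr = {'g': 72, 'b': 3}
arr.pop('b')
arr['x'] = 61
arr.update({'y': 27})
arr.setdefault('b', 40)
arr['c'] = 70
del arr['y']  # {'g': 72, 'x': 61, 'b': 40, 'c': 70}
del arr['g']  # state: {'x': 61, 'b': 40, 'c': 70}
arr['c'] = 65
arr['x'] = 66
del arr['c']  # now {'x': 66, 'b': 40}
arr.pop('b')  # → 40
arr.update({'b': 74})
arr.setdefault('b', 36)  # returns 74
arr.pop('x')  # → 66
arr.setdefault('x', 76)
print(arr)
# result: {'b': 74, 'x': 76}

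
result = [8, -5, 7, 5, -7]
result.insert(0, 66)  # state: [66, 8, -5, 7, 5, -7]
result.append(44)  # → [66, 8, -5, 7, 5, -7, 44]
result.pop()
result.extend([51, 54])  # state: [66, 8, -5, 7, 5, -7, 51, 54]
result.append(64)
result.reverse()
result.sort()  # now [-7, -5, 5, 7, 8, 51, 54, 64, 66]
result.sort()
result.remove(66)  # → [-7, -5, 5, 7, 8, 51, 54, 64]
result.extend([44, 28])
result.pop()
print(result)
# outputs [-7, -5, 5, 7, 8, 51, 54, 64, 44]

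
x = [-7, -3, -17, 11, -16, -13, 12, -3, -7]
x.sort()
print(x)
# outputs [-17, -16, -13, -7, -7, -3, -3, 11, 12]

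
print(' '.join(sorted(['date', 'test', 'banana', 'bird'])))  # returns banana bird date test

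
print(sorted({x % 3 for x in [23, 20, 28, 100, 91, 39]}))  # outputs [0, 1, 2]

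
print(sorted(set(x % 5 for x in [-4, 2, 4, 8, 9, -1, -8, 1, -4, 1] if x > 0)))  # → [1, 2, 3, 4]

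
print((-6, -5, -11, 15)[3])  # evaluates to 15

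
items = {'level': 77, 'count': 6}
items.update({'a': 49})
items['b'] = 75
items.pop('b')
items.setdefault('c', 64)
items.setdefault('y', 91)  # 91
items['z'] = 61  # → {'level': 77, 'count': 6, 'a': 49, 'c': 64, 'y': 91, 'z': 61}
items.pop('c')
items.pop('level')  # 77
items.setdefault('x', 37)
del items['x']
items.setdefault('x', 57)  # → 57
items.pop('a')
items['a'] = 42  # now {'count': 6, 'y': 91, 'z': 61, 'x': 57, 'a': 42}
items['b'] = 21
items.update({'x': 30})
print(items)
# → {'count': 6, 'y': 91, 'z': 61, 'x': 30, 'a': 42, 'b': 21}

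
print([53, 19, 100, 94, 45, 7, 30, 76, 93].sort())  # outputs None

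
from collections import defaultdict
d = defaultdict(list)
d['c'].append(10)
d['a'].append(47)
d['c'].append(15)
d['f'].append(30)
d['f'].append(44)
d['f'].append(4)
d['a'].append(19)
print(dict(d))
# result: {'c': [10, 15], 'a': [47, 19], 'f': [30, 44, 4]}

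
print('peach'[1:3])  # ea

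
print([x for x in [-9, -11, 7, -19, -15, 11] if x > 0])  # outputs [7, 11]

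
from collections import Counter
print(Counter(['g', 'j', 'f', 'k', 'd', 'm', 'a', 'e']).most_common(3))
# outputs [('g', 1), ('j', 1), ('f', 1)]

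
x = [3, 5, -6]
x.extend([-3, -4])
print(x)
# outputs [3, 5, -6, -3, -4]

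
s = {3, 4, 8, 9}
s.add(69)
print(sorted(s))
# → [3, 4, 8, 9, 69]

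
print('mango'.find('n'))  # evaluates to 2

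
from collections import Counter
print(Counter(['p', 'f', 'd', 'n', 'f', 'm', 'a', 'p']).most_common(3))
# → [('p', 2), ('f', 2), ('d', 1)]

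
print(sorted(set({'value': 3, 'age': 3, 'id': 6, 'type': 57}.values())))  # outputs [3, 6, 57]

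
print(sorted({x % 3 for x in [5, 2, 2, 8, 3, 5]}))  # [0, 2]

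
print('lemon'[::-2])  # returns nml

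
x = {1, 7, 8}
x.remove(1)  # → {7, 8}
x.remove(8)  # {7}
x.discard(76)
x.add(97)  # {7, 97}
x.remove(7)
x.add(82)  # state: {82, 97}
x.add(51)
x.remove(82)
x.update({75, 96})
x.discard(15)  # {51, 75, 96, 97}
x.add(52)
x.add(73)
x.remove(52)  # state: {51, 73, 75, 96, 97}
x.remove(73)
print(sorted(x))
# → [51, 75, 96, 97]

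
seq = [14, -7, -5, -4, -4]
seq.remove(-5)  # [14, -7, -4, -4]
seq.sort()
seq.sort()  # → [-7, -4, -4, 14]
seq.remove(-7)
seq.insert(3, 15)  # [-4, -4, 14, 15]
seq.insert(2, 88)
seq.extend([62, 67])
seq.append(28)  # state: [-4, -4, 88, 14, 15, 62, 67, 28]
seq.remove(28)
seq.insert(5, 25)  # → [-4, -4, 88, 14, 15, 25, 62, 67]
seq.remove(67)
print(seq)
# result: [-4, -4, 88, 14, 15, 25, 62]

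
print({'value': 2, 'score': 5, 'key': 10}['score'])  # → 5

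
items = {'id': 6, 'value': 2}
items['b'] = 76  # {'id': 6, 'value': 2, 'b': 76}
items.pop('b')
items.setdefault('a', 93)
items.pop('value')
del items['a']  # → {'id': 6}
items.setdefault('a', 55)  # 55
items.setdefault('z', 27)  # 27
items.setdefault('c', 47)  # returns 47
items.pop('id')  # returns 6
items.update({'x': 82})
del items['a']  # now {'z': 27, 'c': 47, 'x': 82}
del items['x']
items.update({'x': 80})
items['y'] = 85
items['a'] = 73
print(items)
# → {'z': 27, 'c': 47, 'x': 80, 'y': 85, 'a': 73}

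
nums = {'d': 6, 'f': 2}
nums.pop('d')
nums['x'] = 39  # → {'f': 2, 'x': 39}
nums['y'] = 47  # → {'f': 2, 'x': 39, 'y': 47}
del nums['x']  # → {'f': 2, 'y': 47}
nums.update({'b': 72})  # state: {'f': 2, 'y': 47, 'b': 72}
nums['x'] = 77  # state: {'f': 2, 'y': 47, 'b': 72, 'x': 77}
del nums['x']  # {'f': 2, 'y': 47, 'b': 72}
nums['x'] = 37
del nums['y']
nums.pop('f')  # 2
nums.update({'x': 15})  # {'b': 72, 'x': 15}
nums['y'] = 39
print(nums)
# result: {'b': 72, 'x': 15, 'y': 39}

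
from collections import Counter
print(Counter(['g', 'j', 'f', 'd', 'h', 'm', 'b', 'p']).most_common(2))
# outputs [('g', 1), ('j', 1)]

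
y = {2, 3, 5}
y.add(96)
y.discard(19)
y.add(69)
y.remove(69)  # {2, 3, 5, 96}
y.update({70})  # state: {2, 3, 5, 70, 96}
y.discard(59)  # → {2, 3, 5, 70, 96}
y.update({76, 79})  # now {2, 3, 5, 70, 76, 79, 96}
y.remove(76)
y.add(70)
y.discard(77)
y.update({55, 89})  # {2, 3, 5, 55, 70, 79, 89, 96}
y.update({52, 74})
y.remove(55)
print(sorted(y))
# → [2, 3, 5, 52, 70, 74, 79, 89, 96]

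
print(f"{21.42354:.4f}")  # 21.4235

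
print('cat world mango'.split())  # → ['cat', 'world', 'mango']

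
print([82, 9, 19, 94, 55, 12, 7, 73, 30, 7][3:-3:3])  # [94, 7]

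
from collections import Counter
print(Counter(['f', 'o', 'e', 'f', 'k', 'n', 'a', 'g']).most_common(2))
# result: [('f', 2), ('o', 1)]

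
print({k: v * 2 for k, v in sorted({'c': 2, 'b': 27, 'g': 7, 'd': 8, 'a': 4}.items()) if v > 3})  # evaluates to {'a': 8, 'b': 54, 'd': 16, 'g': 14}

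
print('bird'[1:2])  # i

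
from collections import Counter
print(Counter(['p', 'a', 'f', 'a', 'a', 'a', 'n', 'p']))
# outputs Counter({'a': 4, 'p': 2, 'f': 1, 'n': 1})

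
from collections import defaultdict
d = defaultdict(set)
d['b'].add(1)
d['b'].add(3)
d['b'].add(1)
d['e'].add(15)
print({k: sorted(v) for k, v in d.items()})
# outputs {'b': [1, 3], 'e': [15]}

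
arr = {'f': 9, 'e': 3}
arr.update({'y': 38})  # {'f': 9, 'e': 3, 'y': 38}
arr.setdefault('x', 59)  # 59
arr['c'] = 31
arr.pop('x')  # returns 59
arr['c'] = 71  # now {'f': 9, 'e': 3, 'y': 38, 'c': 71}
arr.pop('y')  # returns 38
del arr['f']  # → {'e': 3, 'c': 71}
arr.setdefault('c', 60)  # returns 71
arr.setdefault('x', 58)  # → 58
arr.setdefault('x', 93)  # 58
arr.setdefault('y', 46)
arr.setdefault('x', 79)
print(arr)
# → {'e': 3, 'c': 71, 'x': 58, 'y': 46}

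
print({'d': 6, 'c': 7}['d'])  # 6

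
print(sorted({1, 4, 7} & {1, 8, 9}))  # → [1]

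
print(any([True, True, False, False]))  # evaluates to True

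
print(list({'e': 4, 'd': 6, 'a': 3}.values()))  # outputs [4, 6, 3]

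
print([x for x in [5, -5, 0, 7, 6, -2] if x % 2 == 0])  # [0, 6, -2]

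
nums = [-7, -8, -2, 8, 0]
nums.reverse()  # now [0, 8, -2, -8, -7]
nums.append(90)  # [0, 8, -2, -8, -7, 90]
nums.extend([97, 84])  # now [0, 8, -2, -8, -7, 90, 97, 84]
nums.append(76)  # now [0, 8, -2, -8, -7, 90, 97, 84, 76]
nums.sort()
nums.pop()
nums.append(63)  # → [-8, -7, -2, 0, 8, 76, 84, 90, 63]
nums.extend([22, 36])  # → [-8, -7, -2, 0, 8, 76, 84, 90, 63, 22, 36]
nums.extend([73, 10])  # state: [-8, -7, -2, 0, 8, 76, 84, 90, 63, 22, 36, 73, 10]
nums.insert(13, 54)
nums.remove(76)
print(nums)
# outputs [-8, -7, -2, 0, 8, 84, 90, 63, 22, 36, 73, 10, 54]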